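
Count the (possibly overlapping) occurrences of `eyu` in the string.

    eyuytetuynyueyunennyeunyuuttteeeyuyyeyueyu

Sliding a length-3 window over the 42 characters (40 positions):
  position 1–3: eyu
  position 13–15: eyu
  position 32–34: eyu
  position 37–39: eyu
  position 40–42: eyu

5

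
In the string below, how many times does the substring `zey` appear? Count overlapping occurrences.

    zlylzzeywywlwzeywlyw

Sliding a length-3 window over the 20 characters (18 positions):
  position 6–8: zey
  position 14–16: zey

2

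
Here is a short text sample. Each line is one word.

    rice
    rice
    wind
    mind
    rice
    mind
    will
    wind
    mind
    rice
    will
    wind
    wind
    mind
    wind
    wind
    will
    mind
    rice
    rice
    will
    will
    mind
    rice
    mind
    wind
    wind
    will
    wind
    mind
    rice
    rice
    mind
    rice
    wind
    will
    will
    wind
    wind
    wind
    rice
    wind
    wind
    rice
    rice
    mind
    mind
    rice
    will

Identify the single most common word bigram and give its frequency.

Bigram frequencies (highest first):
  mind rice: 7
  wind wind: 6
  rice rice: 4
  wind mind: 4
  rice mind: 4
  will wind: 4
  … (9 more, each ≤ 3)

"mind rice", 7 times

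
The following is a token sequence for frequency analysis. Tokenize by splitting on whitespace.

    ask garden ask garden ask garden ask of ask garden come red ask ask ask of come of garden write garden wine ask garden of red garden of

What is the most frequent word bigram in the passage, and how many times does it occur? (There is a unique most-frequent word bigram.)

"ask garden", 5 times

Bigram frequencies (highest first):
  ask garden: 5
  garden ask: 3
  ask of: 2
  ask ask: 2
  garden of: 2
  of ask: 1
  … (12 more, each ≤ 1)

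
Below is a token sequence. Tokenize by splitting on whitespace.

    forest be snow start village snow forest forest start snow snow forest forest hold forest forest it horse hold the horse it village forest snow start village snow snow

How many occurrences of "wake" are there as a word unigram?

0

Scanning the 29 tokens for "wake":
  (none found)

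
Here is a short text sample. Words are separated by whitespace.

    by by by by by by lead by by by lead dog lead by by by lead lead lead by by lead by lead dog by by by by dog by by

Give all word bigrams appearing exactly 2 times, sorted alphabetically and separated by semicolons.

dog by; lead dog; lead lead

Bigram counts meeting the condition (exactly 2 times):
  dog by: 2
  lead dog: 2
  lead lead: 2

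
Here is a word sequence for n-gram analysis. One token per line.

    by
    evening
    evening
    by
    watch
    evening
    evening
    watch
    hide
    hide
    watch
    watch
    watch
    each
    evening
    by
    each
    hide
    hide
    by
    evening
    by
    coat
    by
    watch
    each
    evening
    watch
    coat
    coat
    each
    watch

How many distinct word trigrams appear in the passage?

29

32 tokens → 30 trigram windows in total.
Repeated trigrams (each contributes count−1 duplicates):
  watch each evening: 2
1 duplicate windows → 30 − 1 = 29 distinct.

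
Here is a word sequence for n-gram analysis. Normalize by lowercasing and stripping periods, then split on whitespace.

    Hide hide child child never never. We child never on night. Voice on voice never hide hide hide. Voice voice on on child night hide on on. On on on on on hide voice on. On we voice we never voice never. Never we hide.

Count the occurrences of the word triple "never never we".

Scanning the 43 overlapping trigram windows for "never never we":
  position 5–7: never never we
  position 42–44: never never we

2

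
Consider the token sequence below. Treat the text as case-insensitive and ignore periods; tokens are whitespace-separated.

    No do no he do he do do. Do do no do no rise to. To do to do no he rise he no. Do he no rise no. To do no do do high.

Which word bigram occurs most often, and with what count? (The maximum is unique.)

"do no", 5 times

Bigram frequencies (highest first):
  do no: 5
  no do: 4
  do do: 4
  to do: 3
  no he: 2
  he do: 2
  … (11 more, each ≤ 2)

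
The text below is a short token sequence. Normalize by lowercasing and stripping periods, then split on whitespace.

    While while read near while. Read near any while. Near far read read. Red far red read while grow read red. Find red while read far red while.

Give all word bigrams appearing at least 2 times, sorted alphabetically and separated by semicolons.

Bigram counts meeting the condition (at least 2 times):
  far red: 2
  read near: 2
  read red: 2
  red while: 2
  while read: 3

far red; read near; read red; red while; while read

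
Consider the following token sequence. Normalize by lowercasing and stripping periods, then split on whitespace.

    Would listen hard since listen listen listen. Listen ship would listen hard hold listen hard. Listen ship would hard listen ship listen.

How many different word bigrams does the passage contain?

12

22 tokens → 21 bigram windows in total.
Repeated bigrams (each contributes count−1 duplicates):
  listen hard: 3
  listen listen: 3
  listen ship: 3
  hard listen: 2
  ship would: 2
  would listen: 2
9 duplicate windows → 21 − 9 = 12 distinct.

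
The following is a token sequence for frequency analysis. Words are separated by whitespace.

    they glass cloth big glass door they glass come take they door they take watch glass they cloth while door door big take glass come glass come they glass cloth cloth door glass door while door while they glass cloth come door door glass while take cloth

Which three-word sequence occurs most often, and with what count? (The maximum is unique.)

"they glass cloth", 3 times

Trigram frequencies (highest first):
  they glass cloth: 3
  glass cloth big: 1
  cloth big glass: 1
  big glass door: 1
  glass door they: 1
  door they glass: 1
  … (37 more, each ≤ 1)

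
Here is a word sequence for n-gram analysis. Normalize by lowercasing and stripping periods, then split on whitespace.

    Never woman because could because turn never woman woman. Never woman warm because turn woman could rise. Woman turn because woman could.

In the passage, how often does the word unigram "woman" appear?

7

Scanning the 22 tokens for "woman":
  position 2: woman
  position 8: woman
  position 9: woman
  position 11: woman
  position 15: woman
  position 18: woman
  position 21: woman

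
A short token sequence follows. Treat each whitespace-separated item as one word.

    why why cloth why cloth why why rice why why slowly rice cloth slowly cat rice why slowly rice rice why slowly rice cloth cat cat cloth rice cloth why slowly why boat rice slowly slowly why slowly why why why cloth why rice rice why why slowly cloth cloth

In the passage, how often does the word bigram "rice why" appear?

4

Scanning the 49 overlapping bigram windows for "rice why":
  position 8–9: rice why
  position 16–17: rice why
  position 20–21: rice why
  position 45–46: rice why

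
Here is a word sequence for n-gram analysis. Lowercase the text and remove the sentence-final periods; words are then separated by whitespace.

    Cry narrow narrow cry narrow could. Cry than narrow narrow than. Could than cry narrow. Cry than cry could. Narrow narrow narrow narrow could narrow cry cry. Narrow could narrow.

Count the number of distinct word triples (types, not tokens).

30 tokens → 28 trigram windows in total.
Repeated trigrams (each contributes count−1 duplicates):
  cry narrow could: 2
  narrow could narrow: 2
  narrow narrow narrow: 2
3 duplicate windows → 28 − 3 = 25 distinct.

25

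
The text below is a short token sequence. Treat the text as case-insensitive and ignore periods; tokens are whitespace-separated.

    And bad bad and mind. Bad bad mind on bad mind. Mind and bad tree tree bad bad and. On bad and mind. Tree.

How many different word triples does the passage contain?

24 tokens → 22 trigram windows in total.
Repeated trigrams (each contributes count−1 duplicates):
  bad and mind: 2
  bad bad and: 2
2 duplicate windows → 22 − 2 = 20 distinct.

20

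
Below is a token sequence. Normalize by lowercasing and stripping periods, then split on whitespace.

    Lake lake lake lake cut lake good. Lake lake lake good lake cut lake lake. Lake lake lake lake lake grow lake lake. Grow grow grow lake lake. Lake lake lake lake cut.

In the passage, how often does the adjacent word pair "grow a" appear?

Scanning the 32 overlapping bigram windows for "grow a":
  (none found)

0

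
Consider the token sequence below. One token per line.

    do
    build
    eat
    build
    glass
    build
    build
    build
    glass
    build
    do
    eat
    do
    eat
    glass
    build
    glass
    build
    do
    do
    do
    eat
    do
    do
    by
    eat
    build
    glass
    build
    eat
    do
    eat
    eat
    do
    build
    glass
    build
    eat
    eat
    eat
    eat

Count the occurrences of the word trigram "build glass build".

5

Scanning the 39 overlapping trigram windows for "build glass build":
  position 4–6: build glass build
  position 8–10: build glass build
  position 16–18: build glass build
  position 27–29: build glass build
  position 35–37: build glass build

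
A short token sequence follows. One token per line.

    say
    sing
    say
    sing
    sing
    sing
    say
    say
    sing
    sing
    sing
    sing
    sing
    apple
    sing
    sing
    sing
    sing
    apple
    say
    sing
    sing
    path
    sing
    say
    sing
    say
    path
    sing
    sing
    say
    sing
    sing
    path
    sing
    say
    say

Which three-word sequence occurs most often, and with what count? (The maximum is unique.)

Trigram frequencies (highest first):
  sing sing sing: 6
  say sing sing: 4
  sing say sing: 3
  say sing say: 2
  sing sing say: 2
  sing say say: 2
  … (12 more, each ≤ 2)

"sing sing sing", 6 times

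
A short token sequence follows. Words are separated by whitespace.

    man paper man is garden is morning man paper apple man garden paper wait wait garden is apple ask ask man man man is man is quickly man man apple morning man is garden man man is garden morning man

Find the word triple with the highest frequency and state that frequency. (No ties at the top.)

"man is garden", 3 times

Trigram frequencies (highest first):
  man is garden: 3
  man man is: 2
  man paper man: 1
  paper man is: 1
  is garden is: 1
  garden is morning: 1
  … (29 more, each ≤ 1)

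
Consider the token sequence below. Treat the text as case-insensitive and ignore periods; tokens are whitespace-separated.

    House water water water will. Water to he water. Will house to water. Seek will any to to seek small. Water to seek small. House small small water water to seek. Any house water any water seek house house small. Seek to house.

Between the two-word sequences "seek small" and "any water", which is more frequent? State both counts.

"seek small": 2 occurrences
"any water": 1 occurrence

"seek small" (2 vs 1)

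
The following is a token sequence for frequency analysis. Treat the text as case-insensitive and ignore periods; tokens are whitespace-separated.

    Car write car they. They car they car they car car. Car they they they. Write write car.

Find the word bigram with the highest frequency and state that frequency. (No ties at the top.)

Bigram frequencies (highest first):
  car they: 4
  they they: 3
  they car: 3
  write car: 2
  car car: 2
  car write: 1
  … (2 more, each ≤ 1)

"car they", 4 times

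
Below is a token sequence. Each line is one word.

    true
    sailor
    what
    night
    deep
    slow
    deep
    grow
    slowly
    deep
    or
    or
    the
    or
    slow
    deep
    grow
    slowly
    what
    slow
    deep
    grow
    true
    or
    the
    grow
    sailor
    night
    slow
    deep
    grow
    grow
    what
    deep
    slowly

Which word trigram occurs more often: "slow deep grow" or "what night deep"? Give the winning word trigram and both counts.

"slow deep grow" (4 vs 1)

"slow deep grow": 4 occurrences
"what night deep": 1 occurrence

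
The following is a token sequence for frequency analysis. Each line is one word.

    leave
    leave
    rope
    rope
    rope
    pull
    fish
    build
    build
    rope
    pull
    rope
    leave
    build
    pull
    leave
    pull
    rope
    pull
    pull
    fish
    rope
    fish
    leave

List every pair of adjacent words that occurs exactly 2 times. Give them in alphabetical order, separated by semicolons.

pull fish; pull rope; rope rope

Bigram counts meeting the condition (exactly 2 times):
  pull fish: 2
  pull rope: 2
  rope rope: 2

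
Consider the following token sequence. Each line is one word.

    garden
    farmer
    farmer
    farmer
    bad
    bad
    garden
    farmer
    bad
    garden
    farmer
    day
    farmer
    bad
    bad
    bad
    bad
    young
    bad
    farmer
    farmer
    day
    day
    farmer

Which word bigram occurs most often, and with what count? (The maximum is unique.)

"bad bad", 4 times

Bigram frequencies (highest first):
  bad bad: 4
  garden farmer: 3
  farmer farmer: 3
  farmer bad: 3
  bad garden: 2
  farmer day: 2
  … (5 more, each ≤ 2)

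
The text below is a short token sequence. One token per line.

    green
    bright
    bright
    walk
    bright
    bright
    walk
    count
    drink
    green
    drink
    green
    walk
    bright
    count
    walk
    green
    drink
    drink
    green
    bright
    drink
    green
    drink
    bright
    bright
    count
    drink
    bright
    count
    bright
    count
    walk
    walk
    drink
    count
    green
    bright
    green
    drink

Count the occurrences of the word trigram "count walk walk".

Scanning the 38 overlapping trigram windows for "count walk walk":
  position 32–34: count walk walk

1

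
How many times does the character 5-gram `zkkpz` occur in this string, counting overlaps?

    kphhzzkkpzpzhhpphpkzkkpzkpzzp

2

Sliding a length-5 window over the 29 characters (25 positions):
  position 6–10: zkkpz
  position 20–24: zkkpz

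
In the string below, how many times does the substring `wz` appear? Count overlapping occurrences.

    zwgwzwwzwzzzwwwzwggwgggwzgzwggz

Sliding a length-2 window over the 31 characters (30 positions):
  position 4–5: wz
  position 7–8: wz
  position 9–10: wz
  position 15–16: wz
  position 24–25: wz

5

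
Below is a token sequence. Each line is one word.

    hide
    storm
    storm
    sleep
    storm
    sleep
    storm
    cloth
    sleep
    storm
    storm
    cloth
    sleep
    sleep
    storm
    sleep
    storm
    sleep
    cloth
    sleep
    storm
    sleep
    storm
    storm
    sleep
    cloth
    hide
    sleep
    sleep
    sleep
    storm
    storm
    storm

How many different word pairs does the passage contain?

10

33 tokens → 32 bigram windows in total.
Repeated bigrams (each contributes count−1 duplicates):
  sleep storm: 8
  storm sleep: 6
  storm storm: 5
  cloth sleep: 3
  sleep sleep: 3
  sleep cloth: 2
  storm cloth: 2
22 duplicate windows → 32 − 22 = 10 distinct.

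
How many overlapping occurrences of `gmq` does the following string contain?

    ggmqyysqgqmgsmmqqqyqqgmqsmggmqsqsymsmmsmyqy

Sliding a length-3 window over the 43 characters (41 positions):
  position 2–4: gmq
  position 22–24: gmq
  position 28–30: gmq

3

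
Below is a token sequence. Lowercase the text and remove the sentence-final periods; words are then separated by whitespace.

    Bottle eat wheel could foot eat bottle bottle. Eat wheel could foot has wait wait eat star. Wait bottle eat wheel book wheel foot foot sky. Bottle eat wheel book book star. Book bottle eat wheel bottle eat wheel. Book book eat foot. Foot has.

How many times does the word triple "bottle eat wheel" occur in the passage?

6

Scanning the 43 overlapping trigram windows for "bottle eat wheel":
  position 1–3: bottle eat wheel
  position 8–10: bottle eat wheel
  position 19–21: bottle eat wheel
  position 27–29: bottle eat wheel
  position 34–36: bottle eat wheel
  position 37–39: bottle eat wheel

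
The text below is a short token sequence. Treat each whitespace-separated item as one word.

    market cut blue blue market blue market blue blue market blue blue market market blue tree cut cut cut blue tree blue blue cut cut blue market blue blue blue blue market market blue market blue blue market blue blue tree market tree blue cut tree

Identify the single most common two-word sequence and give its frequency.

"blue blue", 9 times

Bigram frequencies (highest first):
  blue blue: 9
  blue market: 8
  market blue: 8
  cut blue: 3
  blue tree: 3
  cut cut: 3
  … (8 more, each ≤ 2)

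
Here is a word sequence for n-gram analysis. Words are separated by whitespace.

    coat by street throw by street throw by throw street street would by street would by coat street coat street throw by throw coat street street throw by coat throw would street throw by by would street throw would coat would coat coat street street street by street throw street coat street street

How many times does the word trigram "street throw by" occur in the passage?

5

Scanning the 51 overlapping trigram windows for "street throw by":
  position 3–5: street throw by
  position 6–8: street throw by
  position 20–22: street throw by
  position 26–28: street throw by
  position 32–34: street throw by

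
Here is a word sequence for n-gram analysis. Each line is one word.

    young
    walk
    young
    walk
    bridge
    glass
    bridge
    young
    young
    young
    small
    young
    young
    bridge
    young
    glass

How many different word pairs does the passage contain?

16 tokens → 15 bigram windows in total.
Repeated bigrams (each contributes count−1 duplicates):
  young young: 3
  bridge young: 2
  young walk: 2
4 duplicate windows → 15 − 4 = 11 distinct.

11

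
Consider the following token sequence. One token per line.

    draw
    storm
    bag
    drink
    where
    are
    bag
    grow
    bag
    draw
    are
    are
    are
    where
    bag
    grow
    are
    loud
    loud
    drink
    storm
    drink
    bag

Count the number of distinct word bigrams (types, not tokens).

23 tokens → 22 bigram windows in total.
Repeated bigrams (each contributes count−1 duplicates):
  are are: 2
  bag grow: 2
2 duplicate windows → 22 − 2 = 20 distinct.

20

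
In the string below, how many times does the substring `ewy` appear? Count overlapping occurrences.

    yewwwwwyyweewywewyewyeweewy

Sliding a length-3 window over the 27 characters (25 positions):
  position 12–14: ewy
  position 16–18: ewy
  position 19–21: ewy
  position 25–27: ewy

4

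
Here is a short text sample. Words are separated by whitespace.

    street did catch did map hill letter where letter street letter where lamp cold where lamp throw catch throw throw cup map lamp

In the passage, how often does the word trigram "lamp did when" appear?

Scanning the 21 overlapping trigram windows for "lamp did when":
  (none found)

0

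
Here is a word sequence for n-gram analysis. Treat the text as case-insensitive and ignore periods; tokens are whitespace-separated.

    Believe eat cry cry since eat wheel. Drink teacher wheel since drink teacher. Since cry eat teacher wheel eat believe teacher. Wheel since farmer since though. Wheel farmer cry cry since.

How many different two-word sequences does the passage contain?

31 tokens → 30 bigram windows in total.
Repeated bigrams (each contributes count−1 duplicates):
  teacher wheel: 3
  cry cry: 2
  cry since: 2
  drink teacher: 2
  wheel since: 2
6 duplicate windows → 30 − 6 = 24 distinct.

24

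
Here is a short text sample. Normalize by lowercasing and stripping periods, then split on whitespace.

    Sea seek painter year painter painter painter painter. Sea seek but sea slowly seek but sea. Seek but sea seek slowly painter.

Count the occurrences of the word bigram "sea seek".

4

Scanning the 21 overlapping bigram windows for "sea seek":
  position 1–2: sea seek
  position 9–10: sea seek
  position 16–17: sea seek
  position 19–20: sea seek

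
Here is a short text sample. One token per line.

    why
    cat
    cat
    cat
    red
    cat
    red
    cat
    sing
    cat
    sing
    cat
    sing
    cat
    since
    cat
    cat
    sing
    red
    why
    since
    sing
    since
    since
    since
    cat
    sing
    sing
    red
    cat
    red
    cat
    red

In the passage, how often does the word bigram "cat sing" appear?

5

Scanning the 32 overlapping bigram windows for "cat sing":
  position 8–9: cat sing
  position 10–11: cat sing
  position 12–13: cat sing
  position 17–18: cat sing
  position 26–27: cat sing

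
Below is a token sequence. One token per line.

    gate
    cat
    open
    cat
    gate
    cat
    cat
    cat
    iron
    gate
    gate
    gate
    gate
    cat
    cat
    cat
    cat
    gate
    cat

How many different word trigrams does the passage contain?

12

19 tokens → 17 trigram windows in total.
Repeated trigrams (each contributes count−1 duplicates):
  cat cat cat: 3
  cat gate cat: 2
  gate cat cat: 2
  gate gate gate: 2
5 duplicate windows → 17 − 5 = 12 distinct.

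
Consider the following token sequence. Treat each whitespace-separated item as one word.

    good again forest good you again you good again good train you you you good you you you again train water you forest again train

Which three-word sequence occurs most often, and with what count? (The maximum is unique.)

Trigram frequencies (highest first):
  you you you: 2
  good again forest: 1
  again forest good: 1
  forest good you: 1
  good you again: 1
  you again you: 1
  … (16 more, each ≤ 1)

"you you you", 2 times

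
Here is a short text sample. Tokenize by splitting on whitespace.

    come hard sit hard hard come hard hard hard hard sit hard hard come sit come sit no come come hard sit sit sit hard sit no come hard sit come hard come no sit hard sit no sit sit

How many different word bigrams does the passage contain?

40 tokens → 39 bigram windows in total.
Repeated bigrams (each contributes count−1 duplicates):
  hard sit: 6
  come hard: 5
  hard hard: 5
  sit hard: 4
  hard come: 3
  sit no: 3
  sit sit: 3
  come sit: 2
  … (3 more repeated)
26 duplicate windows → 39 − 26 = 13 distinct.

13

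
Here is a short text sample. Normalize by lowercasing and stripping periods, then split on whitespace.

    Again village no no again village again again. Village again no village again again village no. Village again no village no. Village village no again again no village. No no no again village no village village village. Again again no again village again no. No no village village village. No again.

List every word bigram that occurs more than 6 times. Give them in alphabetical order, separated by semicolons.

Bigram counts meeting the condition (more than 6 times):
  no village: 7
  village no: 7

no village; village no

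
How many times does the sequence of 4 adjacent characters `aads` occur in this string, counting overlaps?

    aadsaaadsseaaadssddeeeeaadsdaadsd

Sliding a length-4 window over the 33 characters (30 positions):
  position 1–4: aads
  position 6–9: aads
  position 13–16: aads
  position 24–27: aads
  position 29–32: aads

5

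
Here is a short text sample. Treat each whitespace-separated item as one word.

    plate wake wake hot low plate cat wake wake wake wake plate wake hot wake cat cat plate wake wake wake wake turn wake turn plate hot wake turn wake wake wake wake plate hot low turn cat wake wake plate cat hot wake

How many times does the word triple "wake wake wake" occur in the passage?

6

Scanning the 42 overlapping trigram windows for "wake wake wake":
  position 8–10: wake wake wake
  position 9–11: wake wake wake
  position 19–21: wake wake wake
  position 20–22: wake wake wake
  position 30–32: wake wake wake
  position 31–33: wake wake wake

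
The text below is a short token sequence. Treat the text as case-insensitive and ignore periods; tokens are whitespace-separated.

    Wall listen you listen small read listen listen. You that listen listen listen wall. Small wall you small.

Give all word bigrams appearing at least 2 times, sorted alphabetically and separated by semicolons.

listen listen; listen you

Bigram counts meeting the condition (at least 2 times):
  listen listen: 3
  listen you: 2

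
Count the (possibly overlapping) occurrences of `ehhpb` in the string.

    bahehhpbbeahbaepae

1

Sliding a length-5 window over the 18 characters (14 positions):
  position 4–8: ehhpb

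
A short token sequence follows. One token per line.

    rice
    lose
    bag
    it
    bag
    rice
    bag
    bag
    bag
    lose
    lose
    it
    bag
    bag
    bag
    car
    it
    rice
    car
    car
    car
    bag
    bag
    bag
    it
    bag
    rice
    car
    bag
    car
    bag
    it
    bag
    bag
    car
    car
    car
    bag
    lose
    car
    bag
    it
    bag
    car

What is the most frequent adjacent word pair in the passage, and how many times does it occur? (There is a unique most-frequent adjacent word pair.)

Bigram frequencies (highest first):
  bag bag: 7
  it bag: 5
  car bag: 5
  bag it: 4
  bag car: 4
  car car: 4
  … (11 more, each ≤ 2)

"bag bag", 7 times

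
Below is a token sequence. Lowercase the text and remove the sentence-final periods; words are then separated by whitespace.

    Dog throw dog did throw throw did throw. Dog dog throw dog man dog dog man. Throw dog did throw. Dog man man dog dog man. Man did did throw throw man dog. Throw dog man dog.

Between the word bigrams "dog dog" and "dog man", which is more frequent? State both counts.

"dog man" (5 vs 3)

"dog dog": 3 occurrences
"dog man": 5 occurrences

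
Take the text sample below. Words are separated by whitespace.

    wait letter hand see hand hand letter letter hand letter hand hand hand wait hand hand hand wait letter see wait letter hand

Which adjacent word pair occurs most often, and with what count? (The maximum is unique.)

"hand hand", 5 times

Bigram frequencies (highest first):
  hand hand: 5
  letter hand: 4
  wait letter: 3
  hand letter: 2
  hand wait: 2
  hand see: 1
  … (5 more, each ≤ 1)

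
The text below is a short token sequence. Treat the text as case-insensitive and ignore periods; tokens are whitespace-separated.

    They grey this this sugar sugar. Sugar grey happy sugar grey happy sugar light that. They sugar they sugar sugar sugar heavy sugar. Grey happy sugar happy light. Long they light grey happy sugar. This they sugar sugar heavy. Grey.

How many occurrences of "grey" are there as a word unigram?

Scanning the 40 tokens for "grey":
  position 2: grey
  position 8: grey
  position 11: grey
  position 24: grey
  position 32: grey
  position 40: grey

6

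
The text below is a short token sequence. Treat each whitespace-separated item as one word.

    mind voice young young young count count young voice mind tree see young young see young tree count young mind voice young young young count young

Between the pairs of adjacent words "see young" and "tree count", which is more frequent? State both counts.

"see young": 2 occurrences
"tree count": 1 occurrence

"see young" (2 vs 1)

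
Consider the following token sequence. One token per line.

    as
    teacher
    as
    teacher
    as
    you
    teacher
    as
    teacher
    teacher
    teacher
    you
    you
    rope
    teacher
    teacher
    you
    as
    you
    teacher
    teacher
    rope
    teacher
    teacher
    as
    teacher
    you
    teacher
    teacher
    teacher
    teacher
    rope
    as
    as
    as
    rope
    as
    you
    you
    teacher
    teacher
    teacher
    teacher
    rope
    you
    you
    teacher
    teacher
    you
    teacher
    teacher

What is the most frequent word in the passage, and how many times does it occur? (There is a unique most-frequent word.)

Unigram frequencies (highest first):
  teacher: 25
  you: 11
  as: 10
  rope: 5

"teacher", 25 times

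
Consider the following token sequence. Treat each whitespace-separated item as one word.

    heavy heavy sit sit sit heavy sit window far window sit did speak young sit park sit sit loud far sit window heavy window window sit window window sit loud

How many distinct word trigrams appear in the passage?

27

30 tokens → 28 trigram windows in total.
Repeated trigrams (each contributes count−1 duplicates):
  window window sit: 2
1 duplicate windows → 28 − 1 = 27 distinct.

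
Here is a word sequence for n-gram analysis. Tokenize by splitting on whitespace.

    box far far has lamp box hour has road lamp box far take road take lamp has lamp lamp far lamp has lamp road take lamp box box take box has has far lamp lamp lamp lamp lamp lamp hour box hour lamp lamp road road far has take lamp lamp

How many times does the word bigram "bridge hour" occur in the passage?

Scanning the 50 overlapping bigram windows for "bridge hour":
  (none found)

0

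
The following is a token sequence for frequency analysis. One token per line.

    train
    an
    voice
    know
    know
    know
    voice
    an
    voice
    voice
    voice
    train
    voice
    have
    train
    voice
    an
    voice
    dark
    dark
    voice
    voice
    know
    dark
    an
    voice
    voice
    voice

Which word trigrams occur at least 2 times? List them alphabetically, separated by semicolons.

an voice voice; voice an voice; voice voice voice

Trigram counts meeting the condition (at least 2 times):
  an voice voice: 2
  voice an voice: 2
  voice voice voice: 2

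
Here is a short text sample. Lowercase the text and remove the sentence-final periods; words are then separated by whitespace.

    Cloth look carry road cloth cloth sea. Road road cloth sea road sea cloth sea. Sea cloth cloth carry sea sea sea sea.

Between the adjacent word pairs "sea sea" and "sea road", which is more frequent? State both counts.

"sea sea": 4 occurrences
"sea road": 2 occurrences

"sea sea" (4 vs 2)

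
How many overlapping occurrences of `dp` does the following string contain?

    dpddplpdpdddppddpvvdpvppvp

Sliding a length-2 window over the 26 characters (25 positions):
  position 1–2: dp
  position 4–5: dp
  position 8–9: dp
  position 12–13: dp
  position 16–17: dp
  position 20–21: dp

6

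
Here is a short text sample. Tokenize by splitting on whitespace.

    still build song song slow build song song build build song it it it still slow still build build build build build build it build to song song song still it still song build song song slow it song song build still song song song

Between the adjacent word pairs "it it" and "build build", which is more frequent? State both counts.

"build build" (6 vs 2)

"it it": 2 occurrences
"build build": 6 occurrences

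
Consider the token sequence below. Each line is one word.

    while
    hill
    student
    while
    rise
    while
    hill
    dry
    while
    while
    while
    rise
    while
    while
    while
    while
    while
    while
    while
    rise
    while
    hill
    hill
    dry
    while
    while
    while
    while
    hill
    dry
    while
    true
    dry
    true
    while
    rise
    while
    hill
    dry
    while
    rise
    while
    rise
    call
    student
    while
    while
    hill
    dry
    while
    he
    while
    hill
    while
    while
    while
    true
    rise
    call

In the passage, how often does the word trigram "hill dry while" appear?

Scanning the 57 overlapping trigram windows for "hill dry while":
  position 7–9: hill dry while
  position 23–25: hill dry while
  position 29–31: hill dry while
  position 38–40: hill dry while
  position 48–50: hill dry while

5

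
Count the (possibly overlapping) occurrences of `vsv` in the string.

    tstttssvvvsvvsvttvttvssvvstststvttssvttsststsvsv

3

Sliding a length-3 window over the 48 characters (46 positions):
  position 10–12: vsv
  position 13–15: vsv
  position 46–48: vsv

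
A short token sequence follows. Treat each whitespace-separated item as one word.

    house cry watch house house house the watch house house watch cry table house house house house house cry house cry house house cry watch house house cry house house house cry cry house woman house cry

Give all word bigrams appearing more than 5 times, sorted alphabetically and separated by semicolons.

Bigram counts meeting the condition (more than 5 times):
  house cry: 7
  house house: 11

house cry; house house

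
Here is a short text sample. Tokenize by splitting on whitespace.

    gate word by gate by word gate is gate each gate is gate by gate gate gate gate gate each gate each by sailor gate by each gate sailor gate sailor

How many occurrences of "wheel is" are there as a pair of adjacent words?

0

Scanning the 30 overlapping bigram windows for "wheel is":
  (none found)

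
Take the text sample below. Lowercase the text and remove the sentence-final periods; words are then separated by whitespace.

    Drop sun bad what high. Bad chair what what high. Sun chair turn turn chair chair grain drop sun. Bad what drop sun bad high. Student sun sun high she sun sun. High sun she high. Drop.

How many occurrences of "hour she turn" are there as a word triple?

Scanning the 35 overlapping trigram windows for "hour she turn":
  (none found)

0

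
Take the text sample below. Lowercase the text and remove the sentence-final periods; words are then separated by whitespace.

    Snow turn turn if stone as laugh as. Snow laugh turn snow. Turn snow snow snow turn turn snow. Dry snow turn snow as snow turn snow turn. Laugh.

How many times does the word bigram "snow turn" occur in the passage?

6

Scanning the 28 overlapping bigram windows for "snow turn":
  position 1–2: snow turn
  position 12–13: snow turn
  position 16–17: snow turn
  position 21–22: snow turn
  position 25–26: snow turn
  position 27–28: snow turn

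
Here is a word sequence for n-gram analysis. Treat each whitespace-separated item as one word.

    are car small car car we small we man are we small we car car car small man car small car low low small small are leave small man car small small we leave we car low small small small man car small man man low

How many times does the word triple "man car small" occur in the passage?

Scanning the 44 overlapping trigram windows for "man car small":
  position 18–20: man car small
  position 29–31: man car small
  position 41–43: man car small

3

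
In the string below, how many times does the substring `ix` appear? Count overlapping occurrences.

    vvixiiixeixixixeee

Sliding a length-2 window over the 18 characters (17 positions):
  position 3–4: ix
  position 7–8: ix
  position 10–11: ix
  position 12–13: ix
  position 14–15: ix

5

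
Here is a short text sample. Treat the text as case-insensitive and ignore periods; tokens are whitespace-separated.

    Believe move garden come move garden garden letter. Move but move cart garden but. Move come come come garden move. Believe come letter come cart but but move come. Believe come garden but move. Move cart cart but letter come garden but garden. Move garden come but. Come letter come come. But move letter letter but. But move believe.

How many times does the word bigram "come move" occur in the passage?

Scanning the 58 overlapping bigram windows for "come move":
  position 4–5: come move

1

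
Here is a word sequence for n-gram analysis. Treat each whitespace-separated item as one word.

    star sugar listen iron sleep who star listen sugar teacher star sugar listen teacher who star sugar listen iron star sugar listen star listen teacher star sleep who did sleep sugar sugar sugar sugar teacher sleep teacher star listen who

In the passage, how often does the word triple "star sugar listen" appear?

Scanning the 38 overlapping trigram windows for "star sugar listen":
  position 1–3: star sugar listen
  position 11–13: star sugar listen
  position 16–18: star sugar listen
  position 20–22: star sugar listen

4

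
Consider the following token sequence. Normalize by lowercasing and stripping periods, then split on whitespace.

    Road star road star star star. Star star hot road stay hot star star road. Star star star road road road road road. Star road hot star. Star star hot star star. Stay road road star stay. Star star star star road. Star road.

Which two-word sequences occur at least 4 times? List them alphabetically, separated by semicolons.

road road; road star; star road; star star

Bigram counts meeting the condition (at least 4 times):
  road road: 5
  road star: 6
  star road: 6
  star star: 13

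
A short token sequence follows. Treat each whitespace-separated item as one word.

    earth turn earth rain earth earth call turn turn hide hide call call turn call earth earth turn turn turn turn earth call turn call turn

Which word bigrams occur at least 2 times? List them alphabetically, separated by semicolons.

Bigram counts meeting the condition (at least 2 times):
  call turn: 4
  earth call: 2
  earth earth: 2
  earth turn: 2
  turn call: 2
  turn earth: 2
  turn turn: 4

call turn; earth call; earth earth; earth turn; turn call; turn earth; turn turn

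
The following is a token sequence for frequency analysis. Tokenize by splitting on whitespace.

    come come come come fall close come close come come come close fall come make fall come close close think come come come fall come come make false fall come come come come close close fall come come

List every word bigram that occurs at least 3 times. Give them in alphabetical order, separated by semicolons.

Bigram counts meeting the condition (at least 3 times):
  come close: 4
  come come: 12
  fall come: 5

come close; come come; fall come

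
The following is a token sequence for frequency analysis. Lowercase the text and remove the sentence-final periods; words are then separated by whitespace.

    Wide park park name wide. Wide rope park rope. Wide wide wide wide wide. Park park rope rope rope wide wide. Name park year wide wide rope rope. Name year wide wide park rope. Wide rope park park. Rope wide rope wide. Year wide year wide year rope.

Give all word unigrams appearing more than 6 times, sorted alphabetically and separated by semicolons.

park; rope; wide

Unigram counts meeting the condition (more than 6 times):
  park: 9
  rope: 12
  wide: 19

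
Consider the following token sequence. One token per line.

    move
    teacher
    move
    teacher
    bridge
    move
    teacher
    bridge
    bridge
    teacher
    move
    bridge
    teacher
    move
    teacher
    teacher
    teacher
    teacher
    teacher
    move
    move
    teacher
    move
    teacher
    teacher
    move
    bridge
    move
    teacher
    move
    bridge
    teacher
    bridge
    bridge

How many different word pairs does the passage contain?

34 tokens → 33 bigram windows in total.
Repeated bigrams (each contributes count−1 duplicates):
  move teacher: 7
  teacher move: 7
  teacher teacher: 5
  bridge teacher: 3
  move bridge: 3
  teacher bridge: 3
  bridge bridge: 2
  bridge move: 2
24 duplicate windows → 33 − 24 = 9 distinct.

9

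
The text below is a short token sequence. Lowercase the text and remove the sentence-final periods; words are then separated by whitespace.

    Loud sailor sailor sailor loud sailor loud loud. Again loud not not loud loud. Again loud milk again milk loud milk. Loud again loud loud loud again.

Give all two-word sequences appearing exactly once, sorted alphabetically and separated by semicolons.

Bigram counts meeting the condition (exactly once):
  again milk: 1
  loud not: 1
  milk again: 1
  not loud: 1
  not not: 1

again milk; loud not; milk again; not loud; not not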